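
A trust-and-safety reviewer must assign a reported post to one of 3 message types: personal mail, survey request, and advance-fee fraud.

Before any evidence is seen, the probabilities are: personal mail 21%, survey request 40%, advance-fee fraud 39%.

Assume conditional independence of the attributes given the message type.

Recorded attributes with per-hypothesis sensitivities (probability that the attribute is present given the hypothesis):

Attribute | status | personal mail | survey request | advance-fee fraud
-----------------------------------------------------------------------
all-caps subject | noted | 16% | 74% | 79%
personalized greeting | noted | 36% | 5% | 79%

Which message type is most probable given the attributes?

advance-fee fraud

For each hypothesis, the unnormalized posterior weight is prior × product of the attribute likelihoods:
  personal mail: 0.21 × 0.16 × 0.36 = 0.012096
  survey request: 0.40 × 0.74 × 0.05 = 0.0148
  advance-fee fraud: 0.39 × 0.79 × 0.79 = 0.2434
Marginal likelihood of the evidence = 0.2703.
P(personal mail | evidence) ≈ 0.012096 / 0.2703 ≈ 0.045
P(survey request | evidence) ≈ 0.0148 / 0.2703 ≈ 0.055
P(advance-fee fraud | evidence) ≈ 0.2434 / 0.2703 ≈ 0.900
The largest is 0.900, so advance-fee fraud is most probable.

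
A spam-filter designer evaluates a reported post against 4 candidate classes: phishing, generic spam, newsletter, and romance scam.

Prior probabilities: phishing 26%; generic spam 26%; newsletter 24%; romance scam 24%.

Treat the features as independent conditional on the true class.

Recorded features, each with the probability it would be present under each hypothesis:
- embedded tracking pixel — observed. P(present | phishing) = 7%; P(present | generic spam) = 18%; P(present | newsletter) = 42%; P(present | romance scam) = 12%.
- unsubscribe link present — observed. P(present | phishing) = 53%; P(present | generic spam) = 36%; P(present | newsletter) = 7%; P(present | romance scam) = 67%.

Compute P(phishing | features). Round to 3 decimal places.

0.183

For each hypothesis, the unnormalized posterior weight is prior × product of the feature likelihoods:
  phishing: 0.26 × 0.07 × 0.53 = 0.009646
  generic spam: 0.26 × 0.18 × 0.36 = 0.016848
  newsletter: 0.24 × 0.42 × 0.07 = 0.007056
  romance scam: 0.24 × 0.12 × 0.67 = 0.019296
The unnormalized weights sum to 0.052846.
P(phishing | evidence) = 0.009646 / 0.052846 ≈ 0.183.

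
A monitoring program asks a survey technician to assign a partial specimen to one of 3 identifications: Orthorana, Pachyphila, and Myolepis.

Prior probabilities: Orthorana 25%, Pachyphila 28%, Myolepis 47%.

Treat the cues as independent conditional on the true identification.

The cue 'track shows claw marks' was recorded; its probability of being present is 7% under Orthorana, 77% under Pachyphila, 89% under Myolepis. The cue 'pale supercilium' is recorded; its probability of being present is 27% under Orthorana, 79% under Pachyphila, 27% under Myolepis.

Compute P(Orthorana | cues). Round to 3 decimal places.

0.016

For each hypothesis, the unnormalized posterior weight is prior × product of the cue likelihoods:
  Orthorana: 0.25 × 0.07 × 0.27 = 0.004725
  Pachyphila: 0.28 × 0.77 × 0.79 = 0.17032
  Myolepis: 0.47 × 0.89 × 0.27 = 0.11294
Marginal likelihood of the evidence = 0.28799.
P(Orthorana | evidence) = 0.004725 / 0.28799 ≈ 0.016.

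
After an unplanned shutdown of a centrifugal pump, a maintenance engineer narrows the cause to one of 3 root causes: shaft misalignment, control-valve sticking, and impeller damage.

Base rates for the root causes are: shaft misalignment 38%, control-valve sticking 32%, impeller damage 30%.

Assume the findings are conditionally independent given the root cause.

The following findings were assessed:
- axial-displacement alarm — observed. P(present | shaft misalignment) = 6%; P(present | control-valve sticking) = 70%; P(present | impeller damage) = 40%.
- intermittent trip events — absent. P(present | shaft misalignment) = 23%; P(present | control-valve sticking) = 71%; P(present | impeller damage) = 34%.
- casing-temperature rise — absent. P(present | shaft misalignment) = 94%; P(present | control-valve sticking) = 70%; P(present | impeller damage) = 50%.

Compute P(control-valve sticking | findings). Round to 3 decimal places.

For each hypothesis, the unnormalized posterior weight is prior × product of the finding likelihoods (using 1 − P(present | H) for each absent finding):
  shaft misalignment: 0.38 × 0.06 × (1 − 0.23) × (1 − 0.94) = 0.0010534
  control-valve sticking: 0.32 × 0.70 × (1 − 0.71) × (1 − 0.70) = 0.019488
  impeller damage: 0.30 × 0.40 × (1 − 0.34) × (1 − 0.50) = 0.0396
The unnormalized weights sum to 0.060141.
P(control-valve sticking | evidence) = 0.019488 / 0.060141 ≈ 0.324.

0.324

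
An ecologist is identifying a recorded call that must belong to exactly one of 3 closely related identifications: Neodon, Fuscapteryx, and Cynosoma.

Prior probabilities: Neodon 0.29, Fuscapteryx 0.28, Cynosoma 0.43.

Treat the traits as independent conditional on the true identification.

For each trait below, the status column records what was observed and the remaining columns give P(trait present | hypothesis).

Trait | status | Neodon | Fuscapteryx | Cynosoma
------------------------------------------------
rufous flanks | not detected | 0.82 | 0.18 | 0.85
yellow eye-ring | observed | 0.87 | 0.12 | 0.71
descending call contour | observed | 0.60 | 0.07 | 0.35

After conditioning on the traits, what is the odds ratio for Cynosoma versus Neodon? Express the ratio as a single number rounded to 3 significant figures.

Unnormalized posterior weight (prior times the trait likelihoods) for each of the two hypotheses (using 1 − P(present | H) for each absent trait):
  Cynosoma: 0.43 × (1 − 0.85) × 0.71 × 0.35 = 0.016028
  Neodon: 0.29 × (1 − 0.82) × 0.87 × 0.60 = 0.027248
Posterior odds = 0.016028 / 0.027248 ≈ 0.588.

0.588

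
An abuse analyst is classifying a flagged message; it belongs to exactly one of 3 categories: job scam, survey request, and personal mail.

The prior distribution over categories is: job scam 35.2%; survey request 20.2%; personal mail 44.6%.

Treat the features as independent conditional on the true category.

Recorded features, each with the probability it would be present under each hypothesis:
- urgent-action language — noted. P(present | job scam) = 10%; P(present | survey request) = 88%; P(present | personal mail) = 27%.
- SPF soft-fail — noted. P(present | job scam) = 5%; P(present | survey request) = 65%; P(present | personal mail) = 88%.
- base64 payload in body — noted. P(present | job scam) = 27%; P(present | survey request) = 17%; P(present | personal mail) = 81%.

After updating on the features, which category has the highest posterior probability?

Multiply each prior by the joint likelihood of the feature pattern:
  job scam: 0.352 × 0.10 × 0.05 × 0.27 = 0.0004752
  survey request: 0.202 × 0.88 × 0.65 × 0.17 = 0.019642
  personal mail: 0.446 × 0.27 × 0.88 × 0.81 = 0.085835
Normalizing constant Z = 0.0004752 + 0.019642 + 0.085835 = 0.10595.
P(job scam | evidence) ≈ 0.0004752 / 0.10595 ≈ 0.004
P(survey request | evidence) ≈ 0.019642 / 0.10595 ≈ 0.185
P(personal mail | evidence) ≈ 0.085835 / 0.10595 ≈ 0.810
The largest is 0.810, so personal mail is most probable.

personal mail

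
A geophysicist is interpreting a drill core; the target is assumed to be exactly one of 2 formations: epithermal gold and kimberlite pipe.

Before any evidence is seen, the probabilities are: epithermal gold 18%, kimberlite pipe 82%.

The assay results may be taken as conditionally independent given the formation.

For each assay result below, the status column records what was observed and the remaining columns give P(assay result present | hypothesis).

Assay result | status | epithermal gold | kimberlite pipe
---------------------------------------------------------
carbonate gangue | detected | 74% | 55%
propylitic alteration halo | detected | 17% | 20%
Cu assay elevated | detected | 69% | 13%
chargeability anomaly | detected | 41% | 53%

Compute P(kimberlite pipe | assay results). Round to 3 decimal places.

0.492

By Bayes' rule with conditional independence, the unnormalized weight for each hypothesis is prior × ∏ likelihoods:
  epithermal gold: 0.18 × 0.74 × 0.17 × 0.69 × 0.41 = 0.006406
  kimberlite pipe: 0.82 × 0.55 × 0.20 × 0.13 × 0.53 = 0.0062148
The unnormalized weights sum to 0.012621.
P(kimberlite pipe | evidence) = 0.0062148 / 0.012621 ≈ 0.492.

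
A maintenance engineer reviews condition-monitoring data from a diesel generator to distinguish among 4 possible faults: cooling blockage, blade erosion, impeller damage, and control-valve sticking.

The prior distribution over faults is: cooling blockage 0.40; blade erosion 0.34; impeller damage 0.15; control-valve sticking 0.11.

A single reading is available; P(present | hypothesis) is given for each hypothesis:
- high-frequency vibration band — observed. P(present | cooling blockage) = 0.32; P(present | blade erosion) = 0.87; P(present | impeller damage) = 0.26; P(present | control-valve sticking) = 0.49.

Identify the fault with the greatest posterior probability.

blade erosion

Multiply each prior by the likelihood of the reading:
  cooling blockage: 0.40 × 0.32 = 0.128
  blade erosion: 0.34 × 0.87 = 0.2958
  impeller damage: 0.15 × 0.26 = 0.039
  control-valve sticking: 0.11 × 0.49 = 0.0539
Normalizing constant Z = 0.128 + 0.2958 + 0.039 + 0.0539 = 0.5167.
P(cooling blockage | evidence) ≈ 0.128 / 0.5167 ≈ 0.248
P(blade erosion | evidence) ≈ 0.2958 / 0.5167 ≈ 0.572
P(impeller damage | evidence) ≈ 0.039 / 0.5167 ≈ 0.075
P(control-valve sticking | evidence) ≈ 0.0539 / 0.5167 ≈ 0.104
The largest is 0.572, so blade erosion is most probable.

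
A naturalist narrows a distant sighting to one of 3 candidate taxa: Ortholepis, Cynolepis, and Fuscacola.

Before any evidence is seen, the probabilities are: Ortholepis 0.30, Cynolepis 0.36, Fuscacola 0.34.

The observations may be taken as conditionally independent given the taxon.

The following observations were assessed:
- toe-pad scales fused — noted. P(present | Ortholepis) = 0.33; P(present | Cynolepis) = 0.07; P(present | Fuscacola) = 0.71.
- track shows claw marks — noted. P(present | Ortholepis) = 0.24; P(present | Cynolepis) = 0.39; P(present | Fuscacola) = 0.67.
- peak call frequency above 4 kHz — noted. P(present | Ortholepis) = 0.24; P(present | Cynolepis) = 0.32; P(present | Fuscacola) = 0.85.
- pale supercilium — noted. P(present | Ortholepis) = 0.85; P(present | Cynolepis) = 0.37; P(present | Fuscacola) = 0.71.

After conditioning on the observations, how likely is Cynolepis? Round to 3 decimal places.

For each hypothesis, the unnormalized posterior weight is prior × product of the observation likelihoods:
  Ortholepis: 0.30 × 0.33 × 0.24 × 0.24 × 0.85 = 0.004847
  Cynolepis: 0.36 × 0.07 × 0.39 × 0.32 × 0.37 = 0.0011636
  Fuscacola: 0.34 × 0.71 × 0.67 × 0.85 × 0.71 = 0.097609
Marginal likelihood of the evidence = 0.10362.
P(Cynolepis | evidence) = 0.0011636 / 0.10362 ≈ 0.011.

0.011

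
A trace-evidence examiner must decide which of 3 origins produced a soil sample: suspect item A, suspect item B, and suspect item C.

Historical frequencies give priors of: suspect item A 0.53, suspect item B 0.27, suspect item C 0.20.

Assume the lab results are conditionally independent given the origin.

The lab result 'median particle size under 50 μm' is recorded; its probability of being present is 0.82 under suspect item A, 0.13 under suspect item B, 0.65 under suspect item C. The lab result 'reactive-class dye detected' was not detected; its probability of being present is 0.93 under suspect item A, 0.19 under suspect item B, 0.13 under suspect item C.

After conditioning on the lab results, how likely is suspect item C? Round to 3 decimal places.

0.658

For each hypothesis, the unnormalized posterior weight is prior × product of the lab result likelihoods (using 1 − P(present | H) for each absent lab result):
  suspect item A: 0.53 × 0.82 × (1 − 0.93) = 0.030422
  suspect item B: 0.27 × 0.13 × (1 − 0.19) = 0.028431
  suspect item C: 0.20 × 0.65 × (1 − 0.13) = 0.1131
The unnormalized weights sum to 0.17195.
P(suspect item C | evidence) = 0.1131 / 0.17195 ≈ 0.658.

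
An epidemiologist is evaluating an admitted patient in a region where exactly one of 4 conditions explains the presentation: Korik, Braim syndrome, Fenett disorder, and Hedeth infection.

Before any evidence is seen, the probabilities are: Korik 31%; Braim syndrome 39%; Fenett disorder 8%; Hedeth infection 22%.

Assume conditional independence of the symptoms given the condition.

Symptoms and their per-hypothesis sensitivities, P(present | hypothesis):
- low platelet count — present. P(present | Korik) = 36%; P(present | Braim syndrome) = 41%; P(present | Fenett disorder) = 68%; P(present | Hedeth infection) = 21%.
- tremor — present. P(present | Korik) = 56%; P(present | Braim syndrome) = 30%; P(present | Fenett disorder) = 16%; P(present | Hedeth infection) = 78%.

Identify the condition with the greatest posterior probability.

Multiply each prior by the joint likelihood of the symptom pattern:
  Korik: 0.31 × 0.36 × 0.56 = 0.062496
  Braim syndrome: 0.39 × 0.41 × 0.30 = 0.04797
  Fenett disorder: 0.08 × 0.68 × 0.16 = 0.008704
  Hedeth infection: 0.22 × 0.21 × 0.78 = 0.036036
The unnormalized weights sum to 0.15521.
P(Korik | evidence) ≈ 0.062496 / 0.15521 ≈ 0.403
P(Braim syndrome | evidence) ≈ 0.04797 / 0.15521 ≈ 0.309
P(Fenett disorder | evidence) ≈ 0.008704 / 0.15521 ≈ 0.056
P(Hedeth infection | evidence) ≈ 0.036036 / 0.15521 ≈ 0.232
The largest is 0.403, so Korik is most probable.

Korik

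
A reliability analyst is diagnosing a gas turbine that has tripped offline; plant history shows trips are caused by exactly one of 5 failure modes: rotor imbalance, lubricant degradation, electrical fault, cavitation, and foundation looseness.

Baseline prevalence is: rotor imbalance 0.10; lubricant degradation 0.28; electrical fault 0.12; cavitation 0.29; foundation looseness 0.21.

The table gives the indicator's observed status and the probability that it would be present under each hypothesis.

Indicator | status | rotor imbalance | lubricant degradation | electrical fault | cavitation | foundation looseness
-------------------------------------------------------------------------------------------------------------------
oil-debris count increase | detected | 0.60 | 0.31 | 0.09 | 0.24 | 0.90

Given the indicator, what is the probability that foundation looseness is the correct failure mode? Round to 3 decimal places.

For each hypothesis, the unnormalized posterior weight is prior × likelihood:
  rotor imbalance: 0.10 × 0.60 = 0.06
  lubricant degradation: 0.28 × 0.31 = 0.0868
  electrical fault: 0.12 × 0.09 = 0.0108
  cavitation: 0.29 × 0.24 = 0.0696
  foundation looseness: 0.21 × 0.90 = 0.189
The unnormalized weights sum to 0.4162.
P(foundation looseness | evidence) = 0.189 / 0.4162 ≈ 0.454.

0.454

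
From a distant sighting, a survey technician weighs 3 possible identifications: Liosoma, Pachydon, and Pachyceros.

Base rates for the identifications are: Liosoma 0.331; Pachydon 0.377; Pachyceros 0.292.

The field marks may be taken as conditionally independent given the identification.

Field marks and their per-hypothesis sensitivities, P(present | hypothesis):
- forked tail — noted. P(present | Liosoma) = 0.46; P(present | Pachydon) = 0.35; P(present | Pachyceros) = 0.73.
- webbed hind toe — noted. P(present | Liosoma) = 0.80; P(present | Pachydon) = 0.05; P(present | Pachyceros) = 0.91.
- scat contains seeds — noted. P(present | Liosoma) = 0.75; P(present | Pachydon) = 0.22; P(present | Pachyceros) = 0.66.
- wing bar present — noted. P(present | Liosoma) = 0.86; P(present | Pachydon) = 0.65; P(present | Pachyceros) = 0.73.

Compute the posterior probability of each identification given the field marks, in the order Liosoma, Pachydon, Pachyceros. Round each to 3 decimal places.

Multiply each prior by the joint likelihood of the field mark pattern:
  Liosoma: 0.331 × 0.46 × 0.80 × 0.75 × 0.86 = 0.078566
  Pachydon: 0.377 × 0.35 × 0.05 × 0.22 × 0.65 = 0.00094344
  Pachyceros: 0.292 × 0.73 × 0.91 × 0.66 × 0.73 = 0.093457
Normalizing constant Z = 0.078566 + 0.00094344 + 0.093457 = 0.17297.
P(Liosoma | evidence) = 0.078566 / 0.17297 ≈ 0.454
P(Pachydon | evidence) = 0.00094344 / 0.17297 ≈ 0.005
P(Pachyceros | evidence) = 0.093457 / 0.17297 ≈ 0.540

0.454, 0.005, 0.540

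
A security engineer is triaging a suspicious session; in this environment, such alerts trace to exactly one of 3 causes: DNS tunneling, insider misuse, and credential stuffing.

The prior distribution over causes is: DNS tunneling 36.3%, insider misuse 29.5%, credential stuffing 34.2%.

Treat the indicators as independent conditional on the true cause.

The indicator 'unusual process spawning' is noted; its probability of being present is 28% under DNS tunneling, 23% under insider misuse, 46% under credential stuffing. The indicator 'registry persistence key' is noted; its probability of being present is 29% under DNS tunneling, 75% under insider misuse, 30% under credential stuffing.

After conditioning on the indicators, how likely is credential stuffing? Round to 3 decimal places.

For each hypothesis, the unnormalized posterior weight is prior × product of the indicator likelihoods:
  DNS tunneling: 0.363 × 0.28 × 0.29 = 0.029476
  insider misuse: 0.295 × 0.23 × 0.75 = 0.050887
  credential stuffing: 0.342 × 0.46 × 0.30 = 0.047196
Marginal likelihood of the evidence = 0.12756.
P(credential stuffing | evidence) = 0.047196 / 0.12756 ≈ 0.370.

0.370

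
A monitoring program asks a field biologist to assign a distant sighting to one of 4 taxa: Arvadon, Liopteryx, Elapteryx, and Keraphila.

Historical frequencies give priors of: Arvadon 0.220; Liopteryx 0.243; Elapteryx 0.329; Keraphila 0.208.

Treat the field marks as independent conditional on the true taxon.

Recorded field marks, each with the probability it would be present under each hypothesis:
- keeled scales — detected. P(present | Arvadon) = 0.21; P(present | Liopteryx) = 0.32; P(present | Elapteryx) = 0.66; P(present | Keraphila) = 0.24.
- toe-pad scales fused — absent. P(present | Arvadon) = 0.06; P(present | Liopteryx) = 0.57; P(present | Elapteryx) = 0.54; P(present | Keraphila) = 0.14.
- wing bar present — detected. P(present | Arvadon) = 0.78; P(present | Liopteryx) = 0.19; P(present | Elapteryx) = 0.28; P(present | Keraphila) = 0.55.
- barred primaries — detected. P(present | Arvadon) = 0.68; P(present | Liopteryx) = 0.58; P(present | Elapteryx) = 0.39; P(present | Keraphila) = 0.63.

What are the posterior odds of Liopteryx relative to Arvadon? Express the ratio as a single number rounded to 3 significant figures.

Unnormalized posterior weight (prior times the field mark likelihoods) for each of the two hypotheses (using 1 − P(present | H) for each absent field mark):
  Liopteryx: 0.243 × 0.32 × (1 − 0.57) × 0.19 × 0.58 = 0.0036847
  Arvadon: 0.220 × 0.21 × (1 − 0.06) × 0.78 × 0.68 = 0.023034
Posterior odds = 0.0036847 / 0.023034 ≈ 0.160.

0.160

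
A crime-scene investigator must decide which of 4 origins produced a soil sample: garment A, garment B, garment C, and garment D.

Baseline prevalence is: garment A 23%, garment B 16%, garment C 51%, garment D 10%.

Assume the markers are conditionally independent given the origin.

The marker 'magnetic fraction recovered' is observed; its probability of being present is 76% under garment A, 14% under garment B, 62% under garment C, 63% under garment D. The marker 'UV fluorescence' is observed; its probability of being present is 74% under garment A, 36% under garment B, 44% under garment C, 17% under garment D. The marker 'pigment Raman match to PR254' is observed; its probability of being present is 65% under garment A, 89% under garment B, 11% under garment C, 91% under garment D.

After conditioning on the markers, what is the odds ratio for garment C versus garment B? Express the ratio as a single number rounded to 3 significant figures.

2.13

The normalizing constant cancels in an odds ratio, so compute prior × likelihood for the two hypotheses only:
  garment C: 0.51 × 0.62 × 0.44 × 0.11 = 0.015304
  garment B: 0.16 × 0.14 × 0.36 × 0.89 = 0.007177
Odds(garment C : garment B) = 0.015304 / 0.007177 ≈ 2.13.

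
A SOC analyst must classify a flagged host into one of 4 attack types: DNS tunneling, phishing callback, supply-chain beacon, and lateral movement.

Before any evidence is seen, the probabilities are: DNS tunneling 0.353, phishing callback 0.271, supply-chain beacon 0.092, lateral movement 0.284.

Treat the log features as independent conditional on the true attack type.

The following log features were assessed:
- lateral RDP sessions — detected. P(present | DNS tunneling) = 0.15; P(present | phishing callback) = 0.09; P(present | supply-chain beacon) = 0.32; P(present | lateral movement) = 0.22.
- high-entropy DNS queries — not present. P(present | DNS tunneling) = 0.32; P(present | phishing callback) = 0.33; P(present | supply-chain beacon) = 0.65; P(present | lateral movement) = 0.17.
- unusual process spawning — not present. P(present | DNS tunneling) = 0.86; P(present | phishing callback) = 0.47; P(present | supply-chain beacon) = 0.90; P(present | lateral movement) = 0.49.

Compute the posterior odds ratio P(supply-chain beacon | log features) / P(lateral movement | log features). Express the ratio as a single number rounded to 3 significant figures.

Unnormalized posterior weight (prior times the log feature likelihoods) for each of the two hypotheses (using 1 − P(present | H) for each absent log feature):
  supply-chain beacon: 0.092 × 0.32 × (1 − 0.65) × (1 − 0.90) = 0.0010304
  lateral movement: 0.284 × 0.22 × (1 − 0.17) × (1 − 0.49) = 0.026448
Odds(supply-chain beacon : lateral movement) = 0.0010304 / 0.026448 ≈ 0.0390.

0.0390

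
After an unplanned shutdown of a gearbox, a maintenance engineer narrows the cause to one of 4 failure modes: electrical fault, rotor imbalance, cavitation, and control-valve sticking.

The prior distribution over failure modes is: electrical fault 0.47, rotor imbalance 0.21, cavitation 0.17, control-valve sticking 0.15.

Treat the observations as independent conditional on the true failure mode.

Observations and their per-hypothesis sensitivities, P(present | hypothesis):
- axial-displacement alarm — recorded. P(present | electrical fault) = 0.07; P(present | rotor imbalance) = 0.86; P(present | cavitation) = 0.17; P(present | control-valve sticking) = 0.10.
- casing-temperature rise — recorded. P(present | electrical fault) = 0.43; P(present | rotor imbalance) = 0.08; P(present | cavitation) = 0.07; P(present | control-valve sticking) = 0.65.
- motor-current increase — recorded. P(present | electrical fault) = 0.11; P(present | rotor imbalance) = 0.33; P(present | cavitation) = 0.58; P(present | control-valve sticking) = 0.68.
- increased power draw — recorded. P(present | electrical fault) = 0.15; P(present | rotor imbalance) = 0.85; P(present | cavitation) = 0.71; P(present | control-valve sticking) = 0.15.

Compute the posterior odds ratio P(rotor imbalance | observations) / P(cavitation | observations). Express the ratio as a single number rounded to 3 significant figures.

Unnormalized posterior weight (prior times the observation likelihoods) for each of the two hypotheses:
  rotor imbalance: 0.21 × 0.86 × 0.08 × 0.33 × 0.85 = 0.0040527
  cavitation: 0.17 × 0.17 × 0.07 × 0.58 × 0.71 = 0.00083307
Posterior odds = 0.0040527 / 0.00083307 ≈ 4.86.

4.86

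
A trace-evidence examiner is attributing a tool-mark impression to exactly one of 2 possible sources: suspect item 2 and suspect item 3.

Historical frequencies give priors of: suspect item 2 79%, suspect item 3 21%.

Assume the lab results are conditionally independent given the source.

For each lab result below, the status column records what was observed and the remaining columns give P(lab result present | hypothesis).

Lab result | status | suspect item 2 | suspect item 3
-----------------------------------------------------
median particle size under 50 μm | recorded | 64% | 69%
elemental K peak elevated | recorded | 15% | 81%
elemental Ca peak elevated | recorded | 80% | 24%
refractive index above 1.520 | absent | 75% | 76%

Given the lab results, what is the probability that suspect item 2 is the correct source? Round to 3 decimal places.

0.692

For each hypothesis, the unnormalized posterior weight is prior × product of the lab result likelihoods (using 1 − P(present | H) for each absent lab result):
  suspect item 2: 0.79 × 0.64 × 0.15 × 0.80 × (1 − 0.75) = 0.015168
  suspect item 3: 0.21 × 0.69 × 0.81 × 0.24 × (1 − 0.76) = 0.0067605
Marginal likelihood of the evidence = 0.021928.
P(suspect item 2 | evidence) = 0.015168 / 0.021928 ≈ 0.692.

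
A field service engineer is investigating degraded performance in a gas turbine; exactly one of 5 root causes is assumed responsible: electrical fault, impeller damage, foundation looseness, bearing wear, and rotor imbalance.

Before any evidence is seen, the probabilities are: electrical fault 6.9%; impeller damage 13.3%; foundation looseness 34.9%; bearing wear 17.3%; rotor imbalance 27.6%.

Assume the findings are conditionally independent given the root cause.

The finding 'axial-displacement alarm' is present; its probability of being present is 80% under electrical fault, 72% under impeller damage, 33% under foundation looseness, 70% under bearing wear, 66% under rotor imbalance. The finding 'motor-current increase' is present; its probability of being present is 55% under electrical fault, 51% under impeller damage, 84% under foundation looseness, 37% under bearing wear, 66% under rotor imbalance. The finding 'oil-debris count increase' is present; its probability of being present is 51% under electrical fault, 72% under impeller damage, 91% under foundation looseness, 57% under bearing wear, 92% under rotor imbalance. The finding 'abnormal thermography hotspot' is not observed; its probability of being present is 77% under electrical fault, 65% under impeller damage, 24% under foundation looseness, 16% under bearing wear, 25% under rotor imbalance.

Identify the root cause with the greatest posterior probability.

Multiply each prior by the joint likelihood of the evidence pattern (using 1 − P(present | H) for each absent finding):
  electrical fault: 0.069 × 0.80 × 0.55 × 0.51 × (1 − 0.77) = 0.0035612
  impeller damage: 0.133 × 0.72 × 0.51 × 0.72 × (1 − 0.65) = 0.012307
  foundation looseness: 0.349 × 0.33 × 0.84 × 0.91 × (1 − 0.24) = 0.066907
  bearing wear: 0.173 × 0.70 × 0.37 × 0.57 × (1 − 0.16) = 0.021454
  rotor imbalance: 0.276 × 0.66 × 0.66 × 0.92 × (1 − 0.25) = 0.082956
The unnormalized weights sum to 0.18718.
P(electrical fault | evidence) ≈ 0.0035612 / 0.18718 ≈ 0.019
P(impeller damage | evidence) ≈ 0.012307 / 0.18718 ≈ 0.066
P(foundation looseness | evidence) ≈ 0.066907 / 0.18718 ≈ 0.357
P(bearing wear | evidence) ≈ 0.021454 / 0.18718 ≈ 0.115
P(rotor imbalance | evidence) ≈ 0.082956 / 0.18718 ≈ 0.443
The largest is 0.443, so rotor imbalance is most probable.

rotor imbalance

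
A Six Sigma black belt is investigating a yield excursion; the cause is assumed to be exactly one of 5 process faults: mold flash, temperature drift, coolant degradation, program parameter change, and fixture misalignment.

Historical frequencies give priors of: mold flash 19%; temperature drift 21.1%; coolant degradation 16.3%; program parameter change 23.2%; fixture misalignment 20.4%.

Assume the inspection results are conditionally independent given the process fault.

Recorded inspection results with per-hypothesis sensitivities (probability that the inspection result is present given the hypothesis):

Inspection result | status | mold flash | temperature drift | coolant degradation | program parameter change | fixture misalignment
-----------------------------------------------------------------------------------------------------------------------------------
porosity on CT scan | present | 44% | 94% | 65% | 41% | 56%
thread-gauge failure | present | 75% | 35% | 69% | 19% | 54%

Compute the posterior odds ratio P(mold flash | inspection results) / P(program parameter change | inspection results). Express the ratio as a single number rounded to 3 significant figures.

Unnormalized posterior weight (prior times the inspection result likelihoods) for each of the two hypotheses:
  mold flash: 0.190 × 0.44 × 0.75 = 0.0627
  program parameter change: 0.232 × 0.41 × 0.19 = 0.018073
Odds(mold flash : program parameter change) = 0.0627 / 0.018073 ≈ 3.47.

3.47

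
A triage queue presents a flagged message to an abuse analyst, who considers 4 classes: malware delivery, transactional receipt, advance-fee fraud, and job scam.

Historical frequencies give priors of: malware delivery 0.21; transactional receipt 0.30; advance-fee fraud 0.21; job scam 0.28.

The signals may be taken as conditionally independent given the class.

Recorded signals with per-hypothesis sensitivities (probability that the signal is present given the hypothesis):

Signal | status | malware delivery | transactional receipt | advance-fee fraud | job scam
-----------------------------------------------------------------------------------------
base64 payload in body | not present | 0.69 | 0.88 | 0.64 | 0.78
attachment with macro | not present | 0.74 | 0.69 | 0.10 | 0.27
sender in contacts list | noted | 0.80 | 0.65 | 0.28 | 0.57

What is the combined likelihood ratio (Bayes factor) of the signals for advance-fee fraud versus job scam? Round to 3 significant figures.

Joint likelihood of the signal pattern under each hypothesis (using 1 − P(present | H) for each absent signal):
  advance-fee fraud: (1 − 0.64) × (1 − 0.10) × 0.28 = 0.09072
  job scam: (1 − 0.78) × (1 − 0.27) × 0.57 = 0.091542
Bayes factor = 0.09072 / 0.091542 ≈ 0.991

0.991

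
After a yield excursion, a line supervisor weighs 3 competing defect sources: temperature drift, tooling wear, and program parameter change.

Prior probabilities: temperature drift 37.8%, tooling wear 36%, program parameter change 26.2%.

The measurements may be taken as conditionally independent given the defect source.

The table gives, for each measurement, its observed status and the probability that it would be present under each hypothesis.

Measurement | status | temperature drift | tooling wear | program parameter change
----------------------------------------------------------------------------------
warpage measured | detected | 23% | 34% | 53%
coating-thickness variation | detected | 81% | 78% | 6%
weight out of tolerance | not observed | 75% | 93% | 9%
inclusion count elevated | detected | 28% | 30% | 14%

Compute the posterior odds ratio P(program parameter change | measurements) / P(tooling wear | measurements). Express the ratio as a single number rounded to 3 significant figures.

0.529

The normalizing constant cancels in an odds ratio, so compute prior × likelihood for the two hypotheses only (using 1 − P(present | H) for each absent measurement):
  program parameter change: 0.262 × 0.53 × 0.06 × (1 − 0.09) × 0.14 = 0.0010614
  tooling wear: 0.360 × 0.34 × 0.78 × (1 − 0.93) × 0.30 = 0.0020049
Odds(program parameter change : tooling wear) = 0.0010614 / 0.0020049 ≈ 0.529.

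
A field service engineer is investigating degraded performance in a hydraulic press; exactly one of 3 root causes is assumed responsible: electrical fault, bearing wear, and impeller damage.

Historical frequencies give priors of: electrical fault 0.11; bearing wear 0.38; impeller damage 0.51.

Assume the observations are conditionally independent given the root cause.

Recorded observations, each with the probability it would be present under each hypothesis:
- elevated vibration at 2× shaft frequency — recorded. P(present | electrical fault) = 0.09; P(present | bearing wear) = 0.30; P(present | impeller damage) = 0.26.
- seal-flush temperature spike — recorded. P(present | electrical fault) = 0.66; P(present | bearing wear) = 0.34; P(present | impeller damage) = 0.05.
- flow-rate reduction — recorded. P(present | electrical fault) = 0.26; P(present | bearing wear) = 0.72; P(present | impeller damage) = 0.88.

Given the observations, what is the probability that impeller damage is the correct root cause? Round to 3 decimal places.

0.165

By Bayes' rule with conditional independence, the unnormalized weight for each hypothesis is prior × ∏ likelihoods:
  electrical fault: 0.11 × 0.09 × 0.66 × 0.26 = 0.0016988
  bearing wear: 0.38 × 0.30 × 0.34 × 0.72 = 0.027907
  impeller damage: 0.51 × 0.26 × 0.05 × 0.88 = 0.0058344
Marginal likelihood of the evidence = 0.03544.
P(impeller damage | evidence) = 0.0058344 / 0.03544 ≈ 0.165.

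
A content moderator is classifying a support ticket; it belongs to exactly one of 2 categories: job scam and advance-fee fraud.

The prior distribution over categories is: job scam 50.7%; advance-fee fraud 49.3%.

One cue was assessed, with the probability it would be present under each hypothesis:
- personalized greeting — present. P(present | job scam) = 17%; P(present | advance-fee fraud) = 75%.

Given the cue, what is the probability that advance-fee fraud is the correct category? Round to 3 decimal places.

0.811

For each hypothesis, the unnormalized posterior weight is prior × likelihood:
  job scam: 0.507 × 0.17 = 0.08619
  advance-fee fraud: 0.493 × 0.75 = 0.36975
The unnormalized weights sum to 0.45594.
P(advance-fee fraud | evidence) = 0.36975 / 0.45594 ≈ 0.811.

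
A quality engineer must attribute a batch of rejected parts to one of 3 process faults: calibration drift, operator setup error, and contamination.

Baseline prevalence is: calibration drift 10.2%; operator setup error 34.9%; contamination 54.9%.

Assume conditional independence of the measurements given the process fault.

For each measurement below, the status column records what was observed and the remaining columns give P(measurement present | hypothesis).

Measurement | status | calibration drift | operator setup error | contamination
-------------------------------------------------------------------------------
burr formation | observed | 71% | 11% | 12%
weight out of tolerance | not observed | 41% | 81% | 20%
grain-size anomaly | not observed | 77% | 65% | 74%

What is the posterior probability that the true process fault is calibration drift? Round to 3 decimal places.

0.377

For each hypothesis, the unnormalized posterior weight is prior × product of the measurement likelihoods (using 1 − P(present | H) for each absent measurement):
  calibration drift: 0.102 × 0.71 × (1 − 0.41) × (1 − 0.77) = 0.0098274
  operator setup error: 0.349 × 0.11 × (1 − 0.81) × (1 − 0.65) = 0.0025529
  contamination: 0.549 × 0.12 × (1 − 0.20) × (1 − 0.74) = 0.013703
Marginal likelihood of the evidence = 0.026083.
P(calibration drift | evidence) = 0.0098274 / 0.026083 ≈ 0.377.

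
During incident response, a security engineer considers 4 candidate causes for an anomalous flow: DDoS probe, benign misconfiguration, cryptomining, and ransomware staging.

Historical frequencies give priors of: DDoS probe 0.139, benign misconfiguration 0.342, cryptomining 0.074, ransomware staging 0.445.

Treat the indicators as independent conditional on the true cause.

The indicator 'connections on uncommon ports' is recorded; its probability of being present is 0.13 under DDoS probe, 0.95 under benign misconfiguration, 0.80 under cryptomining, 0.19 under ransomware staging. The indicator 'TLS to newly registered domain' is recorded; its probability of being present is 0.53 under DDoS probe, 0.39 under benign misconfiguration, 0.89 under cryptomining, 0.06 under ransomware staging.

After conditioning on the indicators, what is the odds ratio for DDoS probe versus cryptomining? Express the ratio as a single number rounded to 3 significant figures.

0.182

Posterior odds equal prior odds times the likelihood ratio; only the two competing hypotheses matter.
  DDoS probe: 0.139 × 0.13 × 0.53 = 0.0095771
  cryptomining: 0.074 × 0.80 × 0.89 = 0.052688
Posterior odds = 0.0095771 / 0.052688 ≈ 0.182.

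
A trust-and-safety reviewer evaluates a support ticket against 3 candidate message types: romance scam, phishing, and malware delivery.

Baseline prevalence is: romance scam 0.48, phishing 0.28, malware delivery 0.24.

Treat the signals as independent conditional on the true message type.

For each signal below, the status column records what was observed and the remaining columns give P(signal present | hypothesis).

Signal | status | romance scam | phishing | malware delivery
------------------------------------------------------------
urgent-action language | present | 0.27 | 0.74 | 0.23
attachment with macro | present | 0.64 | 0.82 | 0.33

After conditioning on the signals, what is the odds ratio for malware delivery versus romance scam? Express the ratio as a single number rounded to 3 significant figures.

0.220

Unnormalized posterior weight (prior times the signal likelihoods) for each of the two hypotheses:
  malware delivery: 0.24 × 0.23 × 0.33 = 0.018216
  romance scam: 0.48 × 0.27 × 0.64 = 0.082944
Posterior odds = 0.018216 / 0.082944 ≈ 0.220.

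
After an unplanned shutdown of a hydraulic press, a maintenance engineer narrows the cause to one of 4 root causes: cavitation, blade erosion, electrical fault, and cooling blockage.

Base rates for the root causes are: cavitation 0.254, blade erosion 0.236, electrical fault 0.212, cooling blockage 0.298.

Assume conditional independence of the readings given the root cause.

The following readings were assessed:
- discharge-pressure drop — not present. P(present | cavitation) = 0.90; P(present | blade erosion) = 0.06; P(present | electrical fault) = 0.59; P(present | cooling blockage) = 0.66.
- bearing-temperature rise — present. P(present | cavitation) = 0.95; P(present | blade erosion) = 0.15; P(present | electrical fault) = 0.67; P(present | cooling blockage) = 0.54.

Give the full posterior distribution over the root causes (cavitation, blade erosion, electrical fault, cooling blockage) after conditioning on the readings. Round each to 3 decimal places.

Multiply each prior by the joint likelihood of the reading pattern (using 1 − P(present | H) for each absent reading):
  cavitation: 0.254 × (1 − 0.90) × 0.95 = 0.02413
  blade erosion: 0.236 × (1 − 0.06) × 0.15 = 0.033276
  electrical fault: 0.212 × (1 − 0.59) × 0.67 = 0.058236
  cooling blockage: 0.298 × (1 − 0.66) × 0.54 = 0.054713
Marginal likelihood of the evidence = 0.17036.
P(cavitation | evidence) = 0.02413 / 0.17036 ≈ 0.142
P(blade erosion | evidence) = 0.033276 / 0.17036 ≈ 0.195
P(electrical fault | evidence) = 0.058236 / 0.17036 ≈ 0.342
P(cooling blockage | evidence) = 0.054713 / 0.17036 ≈ 0.321

0.142, 0.195, 0.342, 0.321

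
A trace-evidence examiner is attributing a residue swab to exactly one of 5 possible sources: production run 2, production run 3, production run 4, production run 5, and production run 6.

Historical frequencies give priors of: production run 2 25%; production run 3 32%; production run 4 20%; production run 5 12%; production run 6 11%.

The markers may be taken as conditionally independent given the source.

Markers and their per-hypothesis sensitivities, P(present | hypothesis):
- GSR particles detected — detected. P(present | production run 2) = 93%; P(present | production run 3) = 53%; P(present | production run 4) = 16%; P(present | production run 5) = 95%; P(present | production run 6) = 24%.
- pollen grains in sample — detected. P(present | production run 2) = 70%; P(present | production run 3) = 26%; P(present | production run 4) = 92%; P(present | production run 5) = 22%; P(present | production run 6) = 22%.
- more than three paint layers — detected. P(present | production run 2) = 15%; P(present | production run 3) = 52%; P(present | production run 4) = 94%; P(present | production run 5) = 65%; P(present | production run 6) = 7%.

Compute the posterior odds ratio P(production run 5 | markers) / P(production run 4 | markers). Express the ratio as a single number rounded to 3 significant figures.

Posterior odds equal prior odds times the likelihood ratio; only the two competing hypotheses matter.
  production run 5: 0.12 × 0.95 × 0.22 × 0.65 = 0.016302
  production run 4: 0.20 × 0.16 × 0.92 × 0.94 = 0.027674
Posterior odds = 0.016302 / 0.027674 ≈ 0.589.

0.589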